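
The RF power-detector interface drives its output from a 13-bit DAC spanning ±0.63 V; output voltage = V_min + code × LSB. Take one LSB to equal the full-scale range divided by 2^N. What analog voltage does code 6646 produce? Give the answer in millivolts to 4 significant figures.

Span: 0.63 V − (-0.63 V) = 1.26 V. LSB = 1.26 V / 2^13.
V_out = -0.63 + 6646 × (1.26/8192) V
      = -0.63 + 1.02221 = 0.392212 V.

392.2 mV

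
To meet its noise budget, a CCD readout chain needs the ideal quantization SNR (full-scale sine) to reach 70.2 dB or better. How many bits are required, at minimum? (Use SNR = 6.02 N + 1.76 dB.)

12 bits

6.02 N + 1.76 ≥ 70.2 gives N ≥ 11.369, so the minimum integer is 12.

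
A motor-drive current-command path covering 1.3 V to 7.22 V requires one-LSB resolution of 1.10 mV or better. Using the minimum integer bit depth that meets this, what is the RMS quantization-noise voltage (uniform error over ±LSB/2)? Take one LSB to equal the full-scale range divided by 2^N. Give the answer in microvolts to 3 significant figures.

209 µV

The full-scale span is 7.22 − (1.3) = 5.92 V.
Required number of levels: 5.92/1.10 mV = 5381.8; smallest N with 2^N ≥ that is 13.
LSB = 5.92 V ÷ 2^13 = 5.92/8192 V = 0.72266 mV.
V_rms = LSB/√12 = 209 µV.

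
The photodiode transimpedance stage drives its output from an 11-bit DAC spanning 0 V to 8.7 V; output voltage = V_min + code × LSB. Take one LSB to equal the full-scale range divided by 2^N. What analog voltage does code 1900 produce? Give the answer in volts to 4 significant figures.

V_FS = 8.7 V. LSB = 8.7 V / 2^11.
V_out = 0 + 1900 × (8.7/2048) V
      = 0 + 8.07129 = 8.07129 V.

8.071 V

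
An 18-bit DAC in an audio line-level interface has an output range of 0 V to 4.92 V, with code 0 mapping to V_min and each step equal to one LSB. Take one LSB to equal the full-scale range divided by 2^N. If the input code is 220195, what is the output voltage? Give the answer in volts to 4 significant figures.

4.133 V

Span = 4.92 V. LSB = 4.92 V / 2^18.
Output = V_min + (220195/262144) × range = 0 + 0.839977 × 4.92 V
      = 0 + 4.13269 = 4.13269 V.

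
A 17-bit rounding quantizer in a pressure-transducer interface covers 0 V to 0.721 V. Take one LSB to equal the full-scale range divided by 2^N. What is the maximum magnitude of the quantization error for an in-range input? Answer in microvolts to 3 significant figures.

Range is 0.721 V.
LSB = 0.721 V ÷ 2^17 = 0.721/131072 V = 5.5008 µV.
|e|_max = LSB/2 = 2.75 µV.

2.75 µV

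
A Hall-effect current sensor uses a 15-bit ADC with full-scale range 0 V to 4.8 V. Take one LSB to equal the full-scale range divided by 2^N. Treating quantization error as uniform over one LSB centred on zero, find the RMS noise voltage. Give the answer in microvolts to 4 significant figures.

Range is 4.8 V.
One LSB is 4.8 V / 32768 = 146.484 µV.
σ_q = LSB/√12 = 146.484 µV/3.4641 = 42.29 µV.

42.29 µV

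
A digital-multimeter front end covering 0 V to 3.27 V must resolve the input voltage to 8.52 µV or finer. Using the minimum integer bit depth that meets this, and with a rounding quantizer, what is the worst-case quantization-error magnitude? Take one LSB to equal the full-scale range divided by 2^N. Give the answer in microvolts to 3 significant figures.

Full-scale range = 3.27 V.
Need 2^N ≥ 3.27 V / 8.52 µV = 383800 → N_min = 19.
LSB = 3.27 V ÷ 2^19 = 3.27/524288 V = 6.2370 µV.
|e|_max = LSB/2 = 3.12 µV.

3.12 µV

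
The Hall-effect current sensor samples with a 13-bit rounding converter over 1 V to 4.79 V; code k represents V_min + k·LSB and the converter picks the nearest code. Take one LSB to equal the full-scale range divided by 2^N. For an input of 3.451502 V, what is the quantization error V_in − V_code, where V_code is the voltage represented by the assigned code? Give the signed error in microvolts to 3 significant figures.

−61.7 µV

Full-scale range = 4.79 V − (1 V) = 3.79 V. LSB = 3.79 V / 2^13 ≈ 462.6 µV.
(V_in − V_min)/LSB = (3.451502 − (1)) × 8192/3.79 = 5298.8666 → nearest code k = 5299.
V_code = V_min + k × range/2^13 = 1 + 5299 × 3.79/8192 = 3.451563721 V.
V_in − V_code = 3.451502 − (3.451563721) = −61.7 µV.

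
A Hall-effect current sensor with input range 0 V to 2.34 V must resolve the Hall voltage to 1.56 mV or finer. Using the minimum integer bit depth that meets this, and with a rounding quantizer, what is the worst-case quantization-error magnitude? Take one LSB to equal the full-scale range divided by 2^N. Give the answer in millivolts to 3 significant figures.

0.571 mV

V_FS = 2.34 V.
Required number of levels: 2.34/1.56 mV = 1500.0; smallest N with 2^N ≥ that is 11.
One LSB is 2.34 V / 2048 = 1.1426 mV.
Max error for round-to-nearest is LSB/2 = 0.571 mV.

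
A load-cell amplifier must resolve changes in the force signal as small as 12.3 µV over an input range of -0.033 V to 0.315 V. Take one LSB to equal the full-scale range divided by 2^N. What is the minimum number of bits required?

The full-scale span is 0.315 − (-0.033) = 0.348 V.
0.348 V / 12.3 µV = 28290. Since 2^14 = 16384 and 2^15 = 32768, N = 15.

15 bits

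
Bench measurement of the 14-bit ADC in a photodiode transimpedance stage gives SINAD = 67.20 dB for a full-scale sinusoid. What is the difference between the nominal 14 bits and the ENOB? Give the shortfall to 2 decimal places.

ENOB = (SINAD − 1.76)/6.02 = (67.20 − 1.76)/6.02 = 10.8704 bits.
14 − 10.8704 = 3.13 bits below nominal.

3.13 bits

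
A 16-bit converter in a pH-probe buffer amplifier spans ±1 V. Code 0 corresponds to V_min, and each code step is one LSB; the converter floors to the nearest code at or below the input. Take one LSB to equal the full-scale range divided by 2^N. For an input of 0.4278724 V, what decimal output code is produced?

46788

The full-scale span is 1 − (-1) = 2 V. LSB = 2 V / 2^16 ≈ 30.52 µV.
V_in − V_min = 0.4278724 − (-1) = 1.4278724 V.
Divide by LSB: 1.4278724 × 65536/2 = 46788.5228.
Truncating gives code 46788.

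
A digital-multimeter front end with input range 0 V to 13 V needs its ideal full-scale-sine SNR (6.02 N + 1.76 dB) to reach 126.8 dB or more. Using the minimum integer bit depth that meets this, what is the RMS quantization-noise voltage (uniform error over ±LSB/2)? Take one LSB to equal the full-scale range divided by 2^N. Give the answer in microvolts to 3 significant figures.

Range is 13 V.
N ≥ (126.8 − 1.76)/6.02 = 20.771 → N_min = 21.
LSB = 13 V ÷ 2^21 = 13/2097152 V = 6.1989 µV.
σ_q = LSB/√12 = 6.1989 µV/3.4641 = 1.79 µV.

1.79 µV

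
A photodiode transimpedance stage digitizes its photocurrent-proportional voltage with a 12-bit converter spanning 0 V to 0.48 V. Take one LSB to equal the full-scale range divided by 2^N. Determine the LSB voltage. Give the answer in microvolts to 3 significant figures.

Full-scale range = 0.48 V.
There are 2^12 = 4096 steps.
Step size = 0.48/4096 V = 117 µV.

117 µV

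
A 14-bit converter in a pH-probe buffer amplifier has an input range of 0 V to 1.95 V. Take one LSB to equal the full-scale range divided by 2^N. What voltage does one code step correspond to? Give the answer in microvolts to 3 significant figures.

119 µV

Range is 1.95 V.
There are 2^14 = 16384 steps.
Step size = 1.95/16384 V = 119 µV.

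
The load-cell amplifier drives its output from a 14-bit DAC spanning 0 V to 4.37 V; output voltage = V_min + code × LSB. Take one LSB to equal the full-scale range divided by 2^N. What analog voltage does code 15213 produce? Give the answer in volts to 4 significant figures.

Full-scale range = 4.37 V. LSB = 4.37 V / 2^14.
V_out = 0 + 15213 × (4.37/16384) V
      = 0 + 4.05767 = 4.05767 V.

4.058 V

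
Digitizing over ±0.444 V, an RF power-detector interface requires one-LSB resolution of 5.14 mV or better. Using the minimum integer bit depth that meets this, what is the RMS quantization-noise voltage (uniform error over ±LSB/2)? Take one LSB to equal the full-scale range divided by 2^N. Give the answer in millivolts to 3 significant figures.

The full-scale span is 0.444 − (-0.444) = 0.888 V.
Levels needed ≥ 0.888/5.14 mV = 172.8. 2^8 = 256 suffices, so N_min = 8.
Step size = 0.888/256 V = 3.4688 mV.
σ_q = LSB/√12 = 3.4688 mV/3.4641 = 1.00 mV.

1.00 mV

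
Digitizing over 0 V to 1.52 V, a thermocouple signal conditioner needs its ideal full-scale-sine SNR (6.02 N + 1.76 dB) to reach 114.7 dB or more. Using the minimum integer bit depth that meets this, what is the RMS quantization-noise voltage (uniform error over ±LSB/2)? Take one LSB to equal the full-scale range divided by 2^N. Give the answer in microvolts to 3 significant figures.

0.837 µV

Full-scale range = 1.52 V.
6.02 N + 1.76 ≥ 114.7 gives N ≥ 18.761, so the minimum integer is 19.
Step size = 1.52/524288 V = 2.8992 µV.
RMS noise = LSB/√12 = 0.837 µV.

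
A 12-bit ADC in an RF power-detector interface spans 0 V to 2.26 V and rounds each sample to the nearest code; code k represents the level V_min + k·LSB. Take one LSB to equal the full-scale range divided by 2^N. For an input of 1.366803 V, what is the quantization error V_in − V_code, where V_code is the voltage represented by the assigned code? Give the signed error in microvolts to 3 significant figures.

V_FS = 2.26 V. LSB = 2.26 V / 2^12 ≈ 0.5518 mV.
Position in LSBs: (1.366803 − (0)) × 4096/2.26 = 2477.1792; rounding gives k = 2477.
Reconstructed level: 0 + 2477 × 2.26/4096 V = 1.366704102 V.
e = 1.366803 − (1.366704102) = +98.9 µV.

+98.9 µV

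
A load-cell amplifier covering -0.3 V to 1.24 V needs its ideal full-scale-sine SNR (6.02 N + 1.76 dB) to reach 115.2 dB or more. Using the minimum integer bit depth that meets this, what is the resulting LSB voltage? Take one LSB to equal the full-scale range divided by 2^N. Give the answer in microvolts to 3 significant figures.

2.94 µV

The full-scale span is 1.24 − (-0.3) = 1.54 V.
Required N = ⌈(115.2 − 1.76)/6.02⌉ = ⌈18.844⌉ = 19.
Step size = 1.54/524288 V = 2.94 µV.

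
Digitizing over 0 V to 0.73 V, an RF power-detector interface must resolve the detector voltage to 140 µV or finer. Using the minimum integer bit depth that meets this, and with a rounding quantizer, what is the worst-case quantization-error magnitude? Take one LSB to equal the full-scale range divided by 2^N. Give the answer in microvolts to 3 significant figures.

Full-scale range = 0.73 V.
Levels needed ≥ 0.73/140 µV = 5214. 2^13 = 8192 suffices, so N_min = 13.
LSB = 0.73 V / 2^13 = 89.111 µV.
|e|_max = LSB/2 = 44.6 µV.

44.6 µV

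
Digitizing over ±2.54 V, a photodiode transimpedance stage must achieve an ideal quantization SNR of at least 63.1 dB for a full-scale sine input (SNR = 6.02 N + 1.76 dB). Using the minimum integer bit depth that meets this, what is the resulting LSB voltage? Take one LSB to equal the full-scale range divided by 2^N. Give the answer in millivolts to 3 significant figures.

Span: 2.54 V − (-2.54 V) = 5.08 V.
Solving 6.02 N ≥ 63.1 − 1.76: N ≥ 10.189. Round up → N = 11.
Step size = 5.08/2048 V = 2.48 mV.

2.48 mV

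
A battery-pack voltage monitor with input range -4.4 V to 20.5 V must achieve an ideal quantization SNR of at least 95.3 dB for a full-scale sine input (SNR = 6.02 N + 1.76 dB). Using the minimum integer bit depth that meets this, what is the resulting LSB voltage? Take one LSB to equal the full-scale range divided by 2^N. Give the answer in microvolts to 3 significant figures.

Full-scale range = 20.5 V − (-4.4 V) = 24.9 V.
Solving 6.02 N ≥ 95.3 − 1.76: N ≥ 15.538. Round up → N = 16.
One LSB is 24.9 V / 65536 = 380 µV.

380 µV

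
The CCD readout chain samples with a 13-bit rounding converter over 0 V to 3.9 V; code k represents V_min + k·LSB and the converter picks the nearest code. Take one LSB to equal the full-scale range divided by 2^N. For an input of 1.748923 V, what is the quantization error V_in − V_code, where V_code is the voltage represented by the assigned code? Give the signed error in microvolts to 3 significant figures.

−174 µV

Span = 3.9 V. LSB = 3.9 V / 2^13 ≈ 476.1 µV.
(1.748923 − (0)) / LSB = 1.748923 × 8192/3.9 = 3673.6352. Nearest integer: k = 3674.
Reconstructed level: 0 + 3674 × 3.9/8192 V = 1.749096680 V.
Error = V_in − V_code = 1.748923 − (1.749096680) = −174 µV.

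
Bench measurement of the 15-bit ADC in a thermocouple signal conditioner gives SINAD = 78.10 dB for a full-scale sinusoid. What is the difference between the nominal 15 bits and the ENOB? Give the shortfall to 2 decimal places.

ENOB = (SINAD − 1.76)/6.02 = (78.10 − 1.76)/6.02 = 12.6811 bits.
15 − 12.6811 = 2.32 bits below nominal.

2.32 bits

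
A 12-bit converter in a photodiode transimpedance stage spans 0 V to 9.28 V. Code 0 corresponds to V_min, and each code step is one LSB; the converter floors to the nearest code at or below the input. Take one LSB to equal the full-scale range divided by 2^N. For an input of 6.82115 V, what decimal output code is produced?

3010

Full-scale range = 9.28 V. LSB = 9.28 V / 2^12 ≈ 2.266 mV.
(V_in − V_min) × 2^12/range = (6.82115 − (0)) × 4096/9.28 = 3010.714.
Floor → code = 3010.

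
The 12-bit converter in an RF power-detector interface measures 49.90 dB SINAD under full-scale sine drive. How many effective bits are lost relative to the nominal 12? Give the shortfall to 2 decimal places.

4.00 bits

ENOB = (SINAD − 1.76)/6.02 = (49.90 − 1.76)/6.02 = 7.9967 bits.
Shortfall = 12 − 7.9967 = 4.0033 bits.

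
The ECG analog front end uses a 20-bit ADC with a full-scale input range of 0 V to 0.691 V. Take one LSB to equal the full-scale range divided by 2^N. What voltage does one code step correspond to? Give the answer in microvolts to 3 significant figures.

0.659 µV

Full-scale range = 0.691 V.
There are 2^20 = 1048576 steps.
LSB = 0.691 V ÷ 2^20 = 0.691/1048576 V = 0.659 µV.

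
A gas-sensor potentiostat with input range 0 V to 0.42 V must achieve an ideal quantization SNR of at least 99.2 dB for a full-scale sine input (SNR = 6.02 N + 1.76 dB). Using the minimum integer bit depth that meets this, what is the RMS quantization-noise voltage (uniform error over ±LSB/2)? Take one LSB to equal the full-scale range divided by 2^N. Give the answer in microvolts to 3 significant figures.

V_FS = 0.42 V.
Required N = ⌈(99.2 − 1.76)/6.02⌉ = ⌈16.186⌉ = 17.
Step size = 0.42/131072 V = 3.2043 µV.
RMS noise = LSB/√12 = 0.925 µV.

0.925 µV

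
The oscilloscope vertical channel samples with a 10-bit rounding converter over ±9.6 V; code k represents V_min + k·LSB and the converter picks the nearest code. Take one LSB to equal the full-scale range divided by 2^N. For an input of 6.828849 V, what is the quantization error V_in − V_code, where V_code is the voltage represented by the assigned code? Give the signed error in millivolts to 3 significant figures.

+3.85 mV

Full-scale range = 9.6 V − (-9.6 V) = 19.2 V. LSB = 19.2 V / 2^10 ≈ 18.75 mV.
(V_in − V_min)/LSB = (6.828849 − (-9.6)) × 1024/19.2 = 876.2053 → nearest code k = 876.
V_code = -9.6 + (876/1024) × 19.2 = 6.825000000 V.
e = 6.828849 − (6.825000000) = +3.85 mV.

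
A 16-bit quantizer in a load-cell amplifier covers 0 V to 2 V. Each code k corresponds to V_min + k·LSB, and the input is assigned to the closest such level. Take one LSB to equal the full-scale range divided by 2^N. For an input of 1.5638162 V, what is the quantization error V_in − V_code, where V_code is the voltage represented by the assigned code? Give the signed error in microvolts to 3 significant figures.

+3.94 µV

Range is 2 V. LSB = 2 V / 2^16 ≈ 30.52 µV.
Position in LSBs: (1.5638162 − (0)) × 65536/2 = 51243.1292; rounding gives k = 51243.
Reconstructed level: 0 + 51243 × 2/65536 V = 1.5638122559 V.
Error = V_in − V_code = 1.5638162 − (1.5638122559) = +3.94 µV.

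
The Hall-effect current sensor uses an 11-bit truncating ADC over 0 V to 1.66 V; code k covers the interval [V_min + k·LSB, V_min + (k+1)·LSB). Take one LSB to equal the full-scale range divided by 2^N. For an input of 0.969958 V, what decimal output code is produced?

V_FS = 1.66 V. LSB = 1.66 V / 2^11 ≈ 0.8105 mV.
(V_in − V_min) × 2^11/range = (0.969958 − (0)) × 2048/1.66 = 1196.671.
Floor → code = 1196.

1196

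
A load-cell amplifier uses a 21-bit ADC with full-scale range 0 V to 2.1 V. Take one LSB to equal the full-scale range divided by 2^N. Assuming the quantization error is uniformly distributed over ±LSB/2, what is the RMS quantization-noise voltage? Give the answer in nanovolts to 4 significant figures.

Span = 2.1 V.
LSB = 2.1 V ÷ 2^21 = 2.1/2097152 V = 1.00136 µV.
For a uniform distribution on [−LSB/2, +LSB/2], V_rms = LSB/√12 = 1.00136 µV/3.4641 = 289.1 nV.

289.1 nV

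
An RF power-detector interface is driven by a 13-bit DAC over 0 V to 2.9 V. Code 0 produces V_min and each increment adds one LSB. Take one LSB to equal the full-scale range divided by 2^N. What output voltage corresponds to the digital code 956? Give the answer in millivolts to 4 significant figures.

338.4 mV

V_FS = 2.9 V. LSB = 2.9 V / 2^13.
V_out = 0 + 956 × (2.9/8192) V
      = 0 + 0.338428 = 0.338428 V.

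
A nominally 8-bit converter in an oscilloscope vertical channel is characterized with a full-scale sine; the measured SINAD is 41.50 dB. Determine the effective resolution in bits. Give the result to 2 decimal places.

Inverting SNR = 6.02 N + 1.76: N_eff = (41.50 − 1.76)/6.02 = 6.6013.

6.60 bits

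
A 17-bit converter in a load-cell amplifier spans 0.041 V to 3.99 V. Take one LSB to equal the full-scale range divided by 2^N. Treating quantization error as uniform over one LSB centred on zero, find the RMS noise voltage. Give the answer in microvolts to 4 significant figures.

Range = 3.99 − (0.041) = 3.949 V.
Step size = 3.949/131072 V = 30.1285 µV.
For a uniform distribution on [−LSB/2, +LSB/2], V_rms = LSB/√12 = 30.1285 µV/3.4641 = 8.697 µV.

8.697 µV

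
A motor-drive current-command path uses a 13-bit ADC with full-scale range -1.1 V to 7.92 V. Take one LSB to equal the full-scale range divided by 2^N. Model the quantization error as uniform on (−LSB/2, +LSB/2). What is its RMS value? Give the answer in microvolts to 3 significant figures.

318 µV

Range = 7.92 − (-1.1) = 9.02 V.
Step size = 9.02/8192 V = 1.1011 mV.
For a uniform distribution on [−LSB/2, +LSB/2], V_rms = LSB/√12 = 1.1011 mV/3.4641 = 318 µV.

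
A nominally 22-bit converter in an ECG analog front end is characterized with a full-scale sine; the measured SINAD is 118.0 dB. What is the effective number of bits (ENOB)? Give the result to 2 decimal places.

19.31 bits

ENOB = (SINAD − 1.76) / 6.02 = (118.0 − 1.76) / 6.02 = 116.24 / 6.02 = 19.3090.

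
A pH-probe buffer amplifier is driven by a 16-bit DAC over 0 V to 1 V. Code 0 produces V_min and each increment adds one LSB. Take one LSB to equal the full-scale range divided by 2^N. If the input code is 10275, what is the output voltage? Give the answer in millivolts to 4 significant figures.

156.8 mV

V_FS = 1 V. LSB = 1 V / 2^16.
V_out = V_min + code × LSB = 0 V + 10275 × 1 V / 65536
      = 0 + 0.156784 = 0.156784 V.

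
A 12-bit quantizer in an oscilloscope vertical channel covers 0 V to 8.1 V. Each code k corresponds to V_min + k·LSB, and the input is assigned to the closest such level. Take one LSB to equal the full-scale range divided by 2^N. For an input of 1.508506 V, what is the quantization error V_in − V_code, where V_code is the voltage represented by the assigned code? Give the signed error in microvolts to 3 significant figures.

Full-scale range = 8.1 V. LSB = 8.1 V / 2^12 ≈ 1.978 mV.
Position in LSBs: (1.508506 − (0)) × 4096/8.1 = 762.8198; rounding gives k = 763.
Reconstructed level: 0 + 763 × 8.1/4096 V = 1.508862305 V.
e = 1.508506 − (1.508862305) = −356 µV.

−356 µV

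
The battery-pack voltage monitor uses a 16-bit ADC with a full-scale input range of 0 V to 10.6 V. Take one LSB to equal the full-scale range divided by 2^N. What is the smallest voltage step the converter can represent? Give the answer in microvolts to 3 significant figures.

Span = 10.6 V.
2^16 = 65536 levels.
LSB = 10.6 V ÷ 2^16 = 10.6/65536 V = 162 µV.

162 µV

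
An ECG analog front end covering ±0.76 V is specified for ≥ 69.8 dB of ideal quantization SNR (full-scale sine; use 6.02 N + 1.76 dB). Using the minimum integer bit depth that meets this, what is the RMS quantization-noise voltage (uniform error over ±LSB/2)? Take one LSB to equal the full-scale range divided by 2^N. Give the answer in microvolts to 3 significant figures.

107 µV

The full-scale span is 0.76 − (-0.76) = 1.52 V.
6.02 N + 1.76 ≥ 69.8 gives N ≥ 11.302, so the minimum integer is 12.
Step size = 1.52/4096 V = 371.09 µV.
RMS noise = LSB/√12 = 107 µV.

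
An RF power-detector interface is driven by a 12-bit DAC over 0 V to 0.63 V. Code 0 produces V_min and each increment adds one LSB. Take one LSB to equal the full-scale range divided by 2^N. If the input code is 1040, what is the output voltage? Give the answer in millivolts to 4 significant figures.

160.0 mV

V_FS = 0.63 V. LSB = 0.63 V / 2^12.
Output = V_min + (1040/4096) × range = 0 + 0.253906 × 0.63 V
      = 0 V + 0.159961 V = 0.159961 V.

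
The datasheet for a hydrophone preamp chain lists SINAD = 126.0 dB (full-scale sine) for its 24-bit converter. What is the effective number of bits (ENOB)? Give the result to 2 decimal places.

ENOB = (SINAD − 1.76) / 6.02 = (126.0 − 1.76) / 6.02 = 124.24 / 6.02 = 20.6379.

20.64 bits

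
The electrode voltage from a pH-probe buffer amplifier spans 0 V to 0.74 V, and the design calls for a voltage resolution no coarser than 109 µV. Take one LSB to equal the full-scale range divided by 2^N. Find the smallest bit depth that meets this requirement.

13 bits

V_FS = 0.74 V.
Required number of levels: 0.74/109 µV = 6789.0; smallest N with 2^N ≥ that is 13.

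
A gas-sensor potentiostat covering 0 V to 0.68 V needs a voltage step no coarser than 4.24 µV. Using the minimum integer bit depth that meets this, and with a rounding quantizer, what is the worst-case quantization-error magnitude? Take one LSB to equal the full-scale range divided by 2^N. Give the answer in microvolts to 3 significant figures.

V_FS = 0.68 V.
Levels needed ≥ 0.68/4.24 µV = 160400. 2^18 = 262144 suffices, so N_min = 18.
LSB = 0.68 V / 2^18 = 2.5940 µV.
Max error for round-to-nearest is LSB/2 = 1.30 µV.

1.30 µV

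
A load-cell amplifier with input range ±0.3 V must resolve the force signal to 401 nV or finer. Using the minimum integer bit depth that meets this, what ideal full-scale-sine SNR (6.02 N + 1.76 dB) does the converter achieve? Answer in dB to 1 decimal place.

128.2 dB

Range = 0.3 − (-0.3) = 0.6 V.
Levels needed ≥ 0.6/401 nV = 1.496e6. 2^21 = 2097152 suffices, so N_min = 21.
Ideal SNR at N = 21: 6.02·21 + 1.76 = 128.2 dB.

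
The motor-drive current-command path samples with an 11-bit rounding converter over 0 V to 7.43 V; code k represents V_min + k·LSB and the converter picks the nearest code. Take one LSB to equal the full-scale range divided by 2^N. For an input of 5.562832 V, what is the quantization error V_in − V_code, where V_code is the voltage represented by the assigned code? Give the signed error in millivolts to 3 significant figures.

Full-scale range = 7.43 V. LSB = 7.43 V / 2^11 ≈ 3.628 mV.
Position in LSBs: (5.562832 − (0)) × 2048/7.43 = 1533.3351; rounding gives k = 1533.
Reconstructed level: 0 + 1533 × 7.43/2048 V = 5.561616211 V.
V_in − V_code = 5.562832 − (5.561616211) = +1.22 mV.

+1.22 mV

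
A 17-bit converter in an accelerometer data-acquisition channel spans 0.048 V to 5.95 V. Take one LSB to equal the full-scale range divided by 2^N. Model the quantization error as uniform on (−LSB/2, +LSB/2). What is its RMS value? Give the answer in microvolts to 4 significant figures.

Range = 5.95 − (0.048) = 5.902 V.
Step size = 5.902/131072 V = 45.0287 µV.
For a uniform distribution on [−LSB/2, +LSB/2], V_rms = LSB/√12 = 45.0287 µV/3.4641 = 13.00 µV.

13.00 µV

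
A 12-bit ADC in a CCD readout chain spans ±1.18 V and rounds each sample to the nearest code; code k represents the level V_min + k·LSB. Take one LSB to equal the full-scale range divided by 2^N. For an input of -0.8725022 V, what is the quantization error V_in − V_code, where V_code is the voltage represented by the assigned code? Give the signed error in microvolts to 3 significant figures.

−178 µV

The full-scale span is 1.18 − (-1.18) = 2.36 V. LSB = 2.36 V / 2^12 ≈ 0.5762 mV.
(V_in − V_min)/LSB = (-0.8725022 − (-1.18)) × 4096/2.36 = 533.6911 → nearest code k = 534.
Reconstructed level: -1.18 + 534 × 2.36/4096 V = -0.8723242188 V.
Error = V_in − V_code = -0.8725022 − (-0.8723242188) = −178 µV.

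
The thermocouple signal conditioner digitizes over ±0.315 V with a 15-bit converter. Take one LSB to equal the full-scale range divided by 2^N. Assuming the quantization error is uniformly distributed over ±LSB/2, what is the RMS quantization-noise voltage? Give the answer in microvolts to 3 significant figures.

5.55 µV

The full-scale span is 0.315 − (-0.315) = 0.63 V.
LSB = 0.63 V ÷ 2^15 = 0.63/32768 V = 19.226 µV.
RMS of a uniform error over width LSB is LSB/√12 = 5.55 µV.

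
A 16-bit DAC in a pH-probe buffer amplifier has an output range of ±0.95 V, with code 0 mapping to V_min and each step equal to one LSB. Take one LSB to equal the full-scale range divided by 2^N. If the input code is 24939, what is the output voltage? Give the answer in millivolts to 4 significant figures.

-227.0 mV

Full-scale range = 0.95 V − (-0.95 V) = 1.9 V. LSB = 1.9 V / 2^16.
V_out = -0.95 + 24939 × (1.9/65536) V
      = -0.95 V + 0.723024 V = -0.226976 V.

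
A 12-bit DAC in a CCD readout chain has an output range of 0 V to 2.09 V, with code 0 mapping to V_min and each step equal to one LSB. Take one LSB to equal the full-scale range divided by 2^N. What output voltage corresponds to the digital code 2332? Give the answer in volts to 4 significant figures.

1.190 V

Range is 2.09 V. LSB = 2.09 V / 2^12.
V_out = 0 + 2332 × (2.09/4096) V
      = 0 V + 1.18991 V = 1.18991 V.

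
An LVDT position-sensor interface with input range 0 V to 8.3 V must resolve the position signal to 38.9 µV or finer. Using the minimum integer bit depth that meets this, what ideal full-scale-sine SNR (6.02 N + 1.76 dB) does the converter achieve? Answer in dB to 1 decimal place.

110.1 dB

Span = 8.3 V.
Levels needed ≥ 8.3/38.9 µV = 213400. 2^18 = 262144 suffices, so N_min = 18.
6.02(18) + 1.76 = 110.12 dB.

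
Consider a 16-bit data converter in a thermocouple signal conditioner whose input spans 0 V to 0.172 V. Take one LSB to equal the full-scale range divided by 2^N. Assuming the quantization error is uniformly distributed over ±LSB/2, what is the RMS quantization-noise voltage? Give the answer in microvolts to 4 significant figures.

0.7576 µV

Full-scale range = 0.172 V.
One LSB is 0.172 V / 65536 = 2.62451 µV.
RMS of a uniform error over width LSB is LSB/√12 = 0.7576 µV.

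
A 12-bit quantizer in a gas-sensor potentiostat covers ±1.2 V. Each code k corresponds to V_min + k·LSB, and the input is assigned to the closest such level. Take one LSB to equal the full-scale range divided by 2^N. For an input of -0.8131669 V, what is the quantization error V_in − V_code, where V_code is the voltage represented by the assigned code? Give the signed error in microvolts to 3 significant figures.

Full-scale range = 1.2 V − (-1.2 V) = 2.4 V. LSB = 2.4 V / 2^12 ≈ 0.5859 mV.
Position in LSBs: (-0.8131669 − (-1.2)) × 4096/2.4 = 660.1952; rounding gives k = 660.
V_code = V_min + k × range/2^12 = -1.2 + 660 × 2.4/4096 = -0.8132812500 V.
V_in − V_code = -0.8131669 − (-0.8132812500) = +114 µV.

+114 µV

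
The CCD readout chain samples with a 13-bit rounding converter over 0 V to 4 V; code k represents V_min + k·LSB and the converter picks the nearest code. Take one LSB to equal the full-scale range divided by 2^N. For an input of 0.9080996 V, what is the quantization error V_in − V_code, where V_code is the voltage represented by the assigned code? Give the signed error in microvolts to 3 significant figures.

Range is 4 V. LSB = 4 V / 2^13 ≈ 488.3 µV.
(V_in − V_min)/LSB = (0.9080996 − (0)) × 8192/4 = 1859.7880 → nearest code k = 1860.
Reconstructed level: 0 + 1860 × 4/8192 V = 0.9082031250 V.
e = 0.9080996 − (0.9082031250) = −104 µV.

−104 µV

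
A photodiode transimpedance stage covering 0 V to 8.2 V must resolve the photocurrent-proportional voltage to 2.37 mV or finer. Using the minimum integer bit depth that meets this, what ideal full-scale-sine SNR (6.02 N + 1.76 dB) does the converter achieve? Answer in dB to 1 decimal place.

Full-scale range = 8.2 V.
Levels needed ≥ 8.2/2.37 mV = 3460. 2^12 = 4096 suffices, so N_min = 12.
6.02(12) + 1.76 = 74.00 dB.

74.0 dB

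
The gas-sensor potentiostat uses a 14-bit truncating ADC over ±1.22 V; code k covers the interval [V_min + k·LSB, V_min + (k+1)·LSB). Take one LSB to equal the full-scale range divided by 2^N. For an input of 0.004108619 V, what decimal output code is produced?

8219

The full-scale span is 1.22 − (-1.22) = 2.44 V. LSB = 2.44 V / 2^14 ≈ 148.9 µV.
V_in − V_min = 0.004108619 − (-1.22) = 1.224108619 V.
Divide by LSB: 1.224108619 × 16384/2.44 = 8219.5884.
Truncating gives code 8219.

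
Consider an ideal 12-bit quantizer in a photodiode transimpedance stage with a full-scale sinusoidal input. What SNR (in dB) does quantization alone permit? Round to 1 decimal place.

74.0 dB

SNR = 6.02·12 + 1.76 = 74.00 dB.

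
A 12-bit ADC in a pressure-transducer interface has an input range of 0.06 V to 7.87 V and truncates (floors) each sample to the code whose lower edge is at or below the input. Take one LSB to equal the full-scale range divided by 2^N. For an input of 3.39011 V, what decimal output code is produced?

1746

Full-scale range = 7.87 V − (0.06 V) = 7.81 V. LSB = 7.81 V / 2^12 ≈ 1.907 mV.
code = ⌊(V_in − V_min)/LSB⌋ = ⌊(V_in − V_min) × 2^12 / range⌋
     = ⌊(3.39011 − (0.06)) × 4096 / 7.81⌋ = ⌊3.33011 × 4096/7.81⌋
     = ⌊1746.496⌋ = 1746.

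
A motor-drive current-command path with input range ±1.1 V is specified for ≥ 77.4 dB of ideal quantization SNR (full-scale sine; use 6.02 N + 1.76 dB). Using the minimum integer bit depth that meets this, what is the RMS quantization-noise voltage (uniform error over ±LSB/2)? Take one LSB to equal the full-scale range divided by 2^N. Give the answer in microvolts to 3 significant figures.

Range = 1.1 − (-1.1) = 2.2 V.
6.02 N + 1.76 ≥ 77.4 gives N ≥ 12.565, so the minimum integer is 13.
One LSB is 2.2 V / 8192 = 268.55 µV.
V_rms = LSB/√12 = 77.5 µV.

77.5 µV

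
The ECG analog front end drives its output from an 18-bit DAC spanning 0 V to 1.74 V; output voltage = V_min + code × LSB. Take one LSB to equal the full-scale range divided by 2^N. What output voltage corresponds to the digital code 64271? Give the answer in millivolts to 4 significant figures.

426.6 mV

Full-scale range = 1.74 V. LSB = 1.74 V / 2^18.
Output = V_min + (64271/262144) × range = 0 + 0.245174 × 1.74 V
      = 0 + 0.426603 = 0.426603 V.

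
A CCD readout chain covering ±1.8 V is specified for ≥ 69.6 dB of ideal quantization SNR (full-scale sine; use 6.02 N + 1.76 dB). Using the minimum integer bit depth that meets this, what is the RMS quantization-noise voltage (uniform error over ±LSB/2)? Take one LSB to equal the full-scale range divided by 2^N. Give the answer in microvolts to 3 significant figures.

The full-scale span is 1.8 − (-1.8) = 3.6 V.
6.02 N + 1.76 ≥ 69.6 gives N ≥ 11.269, so the minimum integer is 12.
Step size = 3.6/4096 V = 0.87891 mV.
σ_q = LSB/√12 = 0.87891 mV/3.4641 = 254 µV.

254 µV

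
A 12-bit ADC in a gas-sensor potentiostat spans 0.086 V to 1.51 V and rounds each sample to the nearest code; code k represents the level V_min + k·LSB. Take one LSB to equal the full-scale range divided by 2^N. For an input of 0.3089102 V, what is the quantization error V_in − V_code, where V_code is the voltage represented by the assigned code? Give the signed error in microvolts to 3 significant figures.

Full-scale range = 1.51 V − (0.086 V) = 1.424 V. LSB = 1.424 V / 2^12 ≈ 347.7 µV.
(0.3089102 − (0.086)) / LSB = 0.2229102 × 4096/1.424 = 641.1799. Nearest integer: k = 641.
Reconstructed level: 0.086 + 641 × 1.424/4096 V = 0.3088476563 V.
Error = V_in − V_code = 0.3089102 − (0.3088476563) = +62.5 µV.

+62.5 µV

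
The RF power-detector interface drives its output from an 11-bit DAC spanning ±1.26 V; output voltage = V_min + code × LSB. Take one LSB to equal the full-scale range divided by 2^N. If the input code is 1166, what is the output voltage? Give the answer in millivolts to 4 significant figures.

174.7 mV

Span: 1.26 V − (-1.26 V) = 2.52 V. LSB = 2.52 V / 2^11.
Output = V_min + (1166/2048) × range = -1.26 + 0.569336 × 2.52 V
      = -1.26 + 1.43473 = 0.174727 V.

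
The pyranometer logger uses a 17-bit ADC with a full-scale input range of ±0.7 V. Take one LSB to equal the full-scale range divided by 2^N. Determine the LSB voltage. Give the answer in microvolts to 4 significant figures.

The full-scale span is 0.7 − (-0.7) = 1.4 V.
Number of codes = 2^17 = 131072.
One LSB is 1.4 V / 131072 = 10.68 µV.

10.68 µV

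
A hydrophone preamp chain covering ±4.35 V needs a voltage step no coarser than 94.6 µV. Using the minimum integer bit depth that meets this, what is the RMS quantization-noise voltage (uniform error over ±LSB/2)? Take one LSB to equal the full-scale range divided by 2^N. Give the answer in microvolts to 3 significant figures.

19.2 µV

Span: 4.35 V − (-4.35 V) = 8.7 V.
8.7 V / 94.6 µV = 91970. Since 2^16 = 65536 and 2^17 = 131072, N = 17.
Step size = 8.7/131072 V = 66.376 µV.
σ_q = LSB/√12 = 66.376 µV/3.4641 = 19.2 µV.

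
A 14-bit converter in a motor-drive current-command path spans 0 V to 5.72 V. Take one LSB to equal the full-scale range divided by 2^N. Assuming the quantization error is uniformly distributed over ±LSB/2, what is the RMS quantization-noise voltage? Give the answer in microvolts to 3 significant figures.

Span = 5.72 V.
LSB = 5.72 V / 2^14 = 349.12 µV.
RMS of a uniform error over width LSB is LSB/√12 = 101 µV.

101 µV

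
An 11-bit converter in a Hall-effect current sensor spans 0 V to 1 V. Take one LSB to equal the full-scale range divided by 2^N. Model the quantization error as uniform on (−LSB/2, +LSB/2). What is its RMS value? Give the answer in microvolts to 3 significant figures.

141 µV

Full-scale range = 1 V.
LSB = 1 V / 2^11 = 488.28 µV.
V_rms = LSB/√12 = 488.28 µV / √12 = 141 µV.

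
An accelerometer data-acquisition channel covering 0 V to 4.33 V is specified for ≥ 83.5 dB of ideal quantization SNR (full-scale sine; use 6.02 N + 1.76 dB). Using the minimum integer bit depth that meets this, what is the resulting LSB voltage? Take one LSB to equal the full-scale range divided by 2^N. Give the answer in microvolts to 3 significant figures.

V_FS = 4.33 V.
Solving 6.02 N ≥ 83.5 − 1.76: N ≥ 13.578. Round up → N = 14.
LSB = 4.33 V / 2^14 = 264 µV.

264 µV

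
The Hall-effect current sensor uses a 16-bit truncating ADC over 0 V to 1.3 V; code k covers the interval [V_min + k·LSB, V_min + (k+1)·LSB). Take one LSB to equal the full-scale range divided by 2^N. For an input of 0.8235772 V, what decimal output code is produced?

Full-scale range = 1.3 V. LSB = 1.3 V / 2^16 ≈ 19.84 µV.
code = ⌊(V_in − V_min)/LSB⌋ = ⌊(V_in − V_min) × 2^16 / range⌋
     = ⌊(0.8235772 − (0)) × 65536 / 1.3⌋ = ⌊0.8235772 × 65536/1.3⌋
     = ⌊41518.427⌋ = 41518.

41518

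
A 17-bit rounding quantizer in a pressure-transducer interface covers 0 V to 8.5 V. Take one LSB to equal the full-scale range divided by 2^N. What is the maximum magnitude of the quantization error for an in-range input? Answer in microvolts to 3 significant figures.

32.4 µV

Span = 8.5 V.
Step size = 8.5/131072 V = 64.850 µV.
Worst-case error for round-to-nearest is half an LSB: 32.4 µV.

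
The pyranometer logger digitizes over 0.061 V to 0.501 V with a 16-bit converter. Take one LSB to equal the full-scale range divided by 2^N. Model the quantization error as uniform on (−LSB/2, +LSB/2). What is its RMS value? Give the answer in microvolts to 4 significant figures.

1.938 µV

Span: 0.501 V − (0.061 V) = 0.44 V.
One LSB is 0.44 V / 65536 = 6.71387 µV.
V_rms = LSB/√12 = 6.71387 µV / √12 = 1.938 µV.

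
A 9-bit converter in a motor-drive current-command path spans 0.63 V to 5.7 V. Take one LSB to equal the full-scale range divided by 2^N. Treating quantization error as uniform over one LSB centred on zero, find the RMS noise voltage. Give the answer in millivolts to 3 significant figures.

The full-scale span is 5.7 − (0.63) = 5.07 V.
LSB = 5.07 V / 2^9 = 9.9023 mV.
For a uniform distribution on [−LSB/2, +LSB/2], V_rms = LSB/√12 = 9.9023 mV/3.4641 = 2.86 mV.

2.86 mV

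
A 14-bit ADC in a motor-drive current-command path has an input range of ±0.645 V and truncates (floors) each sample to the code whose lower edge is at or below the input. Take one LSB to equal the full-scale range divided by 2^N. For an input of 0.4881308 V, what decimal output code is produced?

14391

Range = 0.645 − (-0.645) = 1.29 V. LSB = 1.29 V / 2^14 ≈ 78.74 µV.
V_in − V_min = 0.4881308 − (-0.645) = 1.1331308 V.
Divide by LSB: 1.1331308 × 16384/1.29 = 14391.6396.
Truncating gives code 14391.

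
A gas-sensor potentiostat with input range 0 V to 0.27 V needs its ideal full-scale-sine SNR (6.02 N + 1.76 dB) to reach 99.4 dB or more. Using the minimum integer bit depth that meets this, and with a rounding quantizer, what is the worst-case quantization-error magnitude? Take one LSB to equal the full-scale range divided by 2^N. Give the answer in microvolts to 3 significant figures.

1.03 µV

V_FS = 0.27 V.
Required N = ⌈(99.4 − 1.76)/6.02⌉ = ⌈16.219⌉ = 17.
Step size = 0.27/131072 V = 2.0599 µV.
Max error for round-to-nearest is LSB/2 = 1.03 µV.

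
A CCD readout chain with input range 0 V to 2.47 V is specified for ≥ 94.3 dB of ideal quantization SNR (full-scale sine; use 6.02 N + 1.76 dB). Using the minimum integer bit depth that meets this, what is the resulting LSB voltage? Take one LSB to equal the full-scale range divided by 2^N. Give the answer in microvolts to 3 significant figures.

37.7 µV

Span = 2.47 V.
6.02 N + 1.76 ≥ 94.3 gives N ≥ 15.372, so the minimum integer is 16.
Step size = 2.47/65536 V = 37.7 µV.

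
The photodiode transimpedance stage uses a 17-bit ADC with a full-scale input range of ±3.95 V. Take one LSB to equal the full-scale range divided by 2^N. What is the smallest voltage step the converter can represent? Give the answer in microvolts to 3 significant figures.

60.3 µV

The full-scale span is 3.95 − (-3.95) = 7.9 V.
Number of codes = 2^17 = 131072.
One LSB is 7.9 V / 131072 = 60.3 µV.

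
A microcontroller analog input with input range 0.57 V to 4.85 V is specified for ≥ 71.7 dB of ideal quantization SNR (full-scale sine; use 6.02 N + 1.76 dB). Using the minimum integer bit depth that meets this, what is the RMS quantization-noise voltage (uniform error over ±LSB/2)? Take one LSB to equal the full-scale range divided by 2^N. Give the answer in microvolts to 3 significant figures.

302 µV

Span: 4.85 V − (0.57 V) = 4.28 V.
Solving 6.02 N ≥ 71.7 − 1.76: N ≥ 11.618. Round up → N = 12.
LSB = 4.28 V ÷ 2^12 = 4.28/4096 V = 1.0449 mV.
V_rms = LSB/√12 = 302 µV.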